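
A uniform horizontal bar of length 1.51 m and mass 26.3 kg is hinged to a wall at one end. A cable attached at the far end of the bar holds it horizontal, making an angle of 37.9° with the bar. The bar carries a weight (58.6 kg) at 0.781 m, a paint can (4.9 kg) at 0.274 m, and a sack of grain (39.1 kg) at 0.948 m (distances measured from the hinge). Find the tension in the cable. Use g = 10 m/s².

Taking torques about the hinge:
Beam weight: 26.3 × 10 = 263 N down at 0.755 m → arm 0.755 m, τ = 263 × 0.755 = 198.6 N·m clockwise.
Weight: 58.6 × 10 = 586 N down at 0.781 m → arm 0.781 m, τ = 586 × 0.781 = 457.7 N·m clockwise.
Paint can: 4.9 × 10 = 49 N down at 0.274 m → arm 0.274 m, τ = 49 × 0.274 = 13.43 N·m clockwise.
Sack of grain: 39.1 × 10 = 391 N down at 0.948 m → arm 0.948 m, τ = 391 × 0.948 = 370.7 N·m clockwise.
Total clockwise load moment = 1040 N·m.
The cable tension T acts at 1.51 m; only its component perpendicular to the bar, T sinθ, produces torque. sin 37.9° = 0.6143.
Balancing moments: T × 1.51 × 0.6143 = 1040, giving T = 1040 / 0.9276 = 1120 N.

T ≈ 1120 N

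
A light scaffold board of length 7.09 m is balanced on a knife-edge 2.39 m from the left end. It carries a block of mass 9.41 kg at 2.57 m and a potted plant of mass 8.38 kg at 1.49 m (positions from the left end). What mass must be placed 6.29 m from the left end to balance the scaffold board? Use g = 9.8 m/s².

m ≈ 1.5 kg

About the knife-edge (at 2.39 m from the left end):
Block: 9.41 × 9.8 = 92.22 N down at 2.57 m → arm 0.18 m, τ = 92.22 × 0.18 = 16.6 N·m clockwise.
Potted plant: 8.38 × 9.8 = 82.12 N down at 1.49 m → arm 0.9 m, τ = 82.12 × 0.9 = 73.91 N·m counterclockwise.
Net moment of known loads = 57.31 N·m counterclockwise.
An unknown mass m at 6.29 m has arm 3.9 m; its moment is m·g·3.9 clockwise.
Balancing moments: m × 9.8 × 3.9 = 57.31, giving m = 57.31 / (9.8 × 3.9) = 1.5 kg.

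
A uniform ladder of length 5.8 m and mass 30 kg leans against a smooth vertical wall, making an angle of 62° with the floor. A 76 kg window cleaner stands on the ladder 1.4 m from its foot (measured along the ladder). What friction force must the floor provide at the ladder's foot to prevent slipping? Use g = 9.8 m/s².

f ≈ 174 N

Sum moments about the foot of the ladder (the floor normal and friction both act there and drop out).
Ladder weight 30×9.8 = 294 N acts at 2.9 m along the ladder; its horizontal arm is 2.9·cos62° = 1.361 m → τ = 400.1 N·m clockwise.
Window cleaner: 76×9.8 = 744.8 N at 1.4 m → arm 0.6573 m → τ = 489.6 N·m clockwise.
Wall normal N acts horizontally at the top; its moment arm is the height L sinθ = 5.8·sin62° = 5.121 m, counterclockwise.
For rotational equilibrium, N × 5.121 = 889.7, so N = 174 N.
ΣFx = 0: friction at the foot balances the wall's push, so f = N_wall = 174 N.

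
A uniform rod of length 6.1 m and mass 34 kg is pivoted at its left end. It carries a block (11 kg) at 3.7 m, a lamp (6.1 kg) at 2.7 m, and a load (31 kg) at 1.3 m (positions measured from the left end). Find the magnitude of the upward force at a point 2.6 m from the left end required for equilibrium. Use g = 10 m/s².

Choose the left end as the axis so the unknown pivot reaction has zero arm there.
Beam weight: 34 × 10 = 340 N down at 3.05 m → arm 3.05 m, τ = 340 × 3.05 = 1037 N·m clockwise.
Block: 11 × 10 = 110 N down at 3.7 m → arm 3.7 m, τ = 110 × 3.7 = 407 N·m clockwise.
Lamp: 6.1 × 10 = 61 N down at 2.7 m → arm 2.7 m, τ = 61 × 2.7 = 164.7 N·m clockwise.
Load: 31 × 10 = 310 N down at 1.3 m → arm 1.3 m, τ = 310 × 1.3 = 403 N·m clockwise.
Net moment of the loads = 2012 N·m clockwise.
The upward force F acts at a point 2.6 m from the left end, arm 2.6 m, giving F × 2.6 counterclockwise.
Balancing moments: F × 2.6 = 2012, giving F = 2012 / 2.6 = 774 N.

F ≈ 774 N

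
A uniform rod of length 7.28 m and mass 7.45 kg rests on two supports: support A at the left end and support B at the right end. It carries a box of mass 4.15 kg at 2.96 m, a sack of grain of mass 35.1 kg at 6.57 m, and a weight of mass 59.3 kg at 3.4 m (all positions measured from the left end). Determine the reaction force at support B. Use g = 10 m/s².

R_B ≈ 648 N

Choose support A as the axis so its reaction then has zero moment arm.
Beam weight: 7.45 × 10 = 74.5 N down at 3.64 m → arm 3.64 m, τ = 74.5 × 3.64 = 271.2 N·m clockwise.
Box: 4.15 × 10 = 41.5 N down at 2.96 m → arm 2.96 m, τ = 41.5 × 2.96 = 122.8 N·m clockwise.
Sack of grain: 35.1 × 10 = 351 N down at 6.57 m → arm 6.57 m, τ = 351 × 6.57 = 2306 N·m clockwise.
Weight: 59.3 × 10 = 593 N down at 3.4 m → arm 3.4 m, τ = 593 × 3.4 = 2016 N·m clockwise.
Net load moment about support A = 4716 N·m clockwise.
Reaction R at support B is upward at 7.28 m, arm 7.28 m → moment R × 7.28 counterclockwise.
Setting net torque to zero: R × 7.28 = 4716 → R = 648 N.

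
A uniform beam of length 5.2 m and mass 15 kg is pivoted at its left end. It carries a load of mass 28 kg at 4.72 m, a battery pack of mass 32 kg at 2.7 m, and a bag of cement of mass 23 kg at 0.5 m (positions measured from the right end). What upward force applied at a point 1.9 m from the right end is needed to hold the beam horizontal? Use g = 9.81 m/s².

F ≈ 715 N

Choose the left end as the axis so the unknown pivot reaction has zero arm there.
Beam weight: 15 × 9.81 = 147.2 N down at 2.6 m → arm 2.6 m, τ = 147.2 × 2.6 = 382.7 N·m clockwise.
Load: 28 × 9.81 = 274.7 N down at 4.72 m → arm 0.48 m, τ = 274.7 × 0.48 = 131.9 N·m clockwise.
Battery pack: 32 × 9.81 = 313.9 N down at 2.7 m → arm 2.5 m, τ = 313.9 × 2.5 = 784.8 N·m clockwise.
Bag of cement: 23 × 9.81 = 225.6 N down at 0.5 m → arm 4.7 m, τ = 225.6 × 4.7 = 1060 N·m clockwise.
Net moment of the loads = 2359 N·m clockwise.
The upward force F acts at a point 1.9 m from the right end, arm 3.3 m, giving F × 3.3 counterclockwise.
For rotational equilibrium, F × 3.3 = 2359, so F = 2359 / 3.3 = 715 N.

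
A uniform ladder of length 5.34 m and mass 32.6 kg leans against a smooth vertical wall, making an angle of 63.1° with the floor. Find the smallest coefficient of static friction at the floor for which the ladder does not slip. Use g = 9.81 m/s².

Sum moments about the foot of the ladder (the floor normal and friction both act there and drop out).
Ladder weight 32.6×9.81 = 319.8 N acts at 2.67 m along the ladder; its horizontal arm is 2.67·cos63.1° = 1.208 m → τ = 386.3 N·m clockwise.
Wall normal N acts horizontally at the top; its moment arm is the height L sinθ = 5.34·sin63.1° = 4.762 m, counterclockwise.
Setting net torque to zero: N × 4.762 = 386.3 → N = 81.12 N.
ΣFx = 0 ⇒ f = N_wall = 81.12 N. ΣFy = 0 ⇒ N_floor = 319.8 N.
μ_min = f / N_floor = 81.12 / 319.8 = 0.254.

μ_min ≈ 0.254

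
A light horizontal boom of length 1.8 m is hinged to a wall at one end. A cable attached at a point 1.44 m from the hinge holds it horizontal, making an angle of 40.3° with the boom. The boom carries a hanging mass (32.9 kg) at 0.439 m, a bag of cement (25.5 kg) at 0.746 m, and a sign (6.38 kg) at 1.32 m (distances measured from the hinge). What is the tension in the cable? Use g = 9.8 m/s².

T ≈ 441 N

Choose the hinge as the axis so the unknown hinge reaction has zero arm there.
Hanging mass: 32.9 × 9.8 = 322.4 N down at 0.439 m → arm 0.439 m, τ = 322.4 × 0.439 = 141.5 N·m clockwise.
Bag of cement: 25.5 × 9.8 = 249.9 N down at 0.746 m → arm 0.746 m, τ = 249.9 × 0.746 = 186.4 N·m clockwise.
Sign: 6.38 × 9.8 = 62.52 N down at 1.32 m → arm 1.32 m, τ = 62.52 × 1.32 = 82.53 N·m clockwise.
Total clockwise load moment = 410.4 N·m.
The cable tension T acts at 1.44 m; only its component perpendicular to the boom, T sinθ, produces torque. sin 40.3° = 0.6468.
Balancing moments: T × 1.44 × 0.6468 = 410.4, giving T = 410.4 / 0.9314 = 441 N.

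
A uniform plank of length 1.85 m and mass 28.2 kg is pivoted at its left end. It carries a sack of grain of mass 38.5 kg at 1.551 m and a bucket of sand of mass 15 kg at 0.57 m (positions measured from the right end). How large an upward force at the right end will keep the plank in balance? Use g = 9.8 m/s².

F ≈ 301 N

Choose the left end as the axis so the unknown pivot reaction has zero arm there.
Beam weight: 28.2 × 9.8 = 276.4 N down at 0.925 m → arm 0.925 m, τ = 276.4 × 0.925 = 255.7 N·m clockwise.
Sack of grain: 38.5 × 9.8 = 377.3 N down at 1.551 m → arm 0.299 m, τ = 377.3 × 0.299 = 112.8 N·m clockwise.
Bucket of sand: 15 × 9.8 = 147 N down at 0.57 m → arm 1.28 m, τ = 147 × 1.28 = 188.2 N·m clockwise.
Net moment of the loads = 556.7 N·m clockwise.
The upward force F acts at the right end, arm 1.85 m, giving F × 1.85 counterclockwise.
Στ = 0 ⇒ F × 1.85 = 556.7 ⇒ F = 556.7 / 1.85 = 301 N.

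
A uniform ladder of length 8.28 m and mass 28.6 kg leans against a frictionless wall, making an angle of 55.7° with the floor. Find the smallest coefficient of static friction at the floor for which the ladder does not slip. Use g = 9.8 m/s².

Sum moments about the foot of the ladder (the floor normal and friction both act there and drop out).
Ladder weight 28.6×9.8 = 280.3 N acts at 4.14 m along the ladder; its horizontal arm is 4.14·cos55.7° = 2.333 m → τ = 653.9 N·m clockwise.
Wall normal N acts horizontally at the top; its moment arm is the height L sinθ = 8.28·sin55.7° = 6.84 m, counterclockwise.
Στ = 0 ⇒ N × 6.84 = 653.9 ⇒ N = 95.6 N.
ΣFx = 0 ⇒ f = N_wall = 95.6 N. ΣFy = 0 ⇒ N_floor = 280.3 N.
μ_min = f / N_floor = 95.6 / 280.3 = 0.341.

μ_min ≈ 0.341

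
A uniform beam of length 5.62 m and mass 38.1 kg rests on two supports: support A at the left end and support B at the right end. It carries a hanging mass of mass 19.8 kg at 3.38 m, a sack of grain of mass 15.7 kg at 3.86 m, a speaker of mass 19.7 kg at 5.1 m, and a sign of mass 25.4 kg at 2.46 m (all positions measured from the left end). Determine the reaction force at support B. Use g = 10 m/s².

Choose support A as the axis so its reaction then has zero moment arm.
Beam weight: 38.1 × 10 = 381 N down at 2.81 m → arm 2.81 m, τ = 381 × 2.81 = 1071 N·m clockwise.
Hanging mass: 19.8 × 10 = 198 N down at 3.38 m → arm 3.38 m, τ = 198 × 3.38 = 669.2 N·m clockwise.
Sack of grain: 15.7 × 10 = 157 N down at 3.86 m → arm 3.86 m, τ = 157 × 3.86 = 606 N·m clockwise.
Speaker: 19.7 × 10 = 197 N down at 5.1 m → arm 5.1 m, τ = 197 × 5.1 = 1005 N·m clockwise.
Sign: 25.4 × 10 = 254 N down at 2.46 m → arm 2.46 m, τ = 254 × 2.46 = 624.8 N·m clockwise.
Net load moment about support A = 3976 N·m clockwise.
Reaction R at support B is upward at 5.62 m, arm 5.62 m → moment R × 5.62 counterclockwise.
For rotational equilibrium, R × 5.62 = 3976, so R = 707 N.

R_B ≈ 707 N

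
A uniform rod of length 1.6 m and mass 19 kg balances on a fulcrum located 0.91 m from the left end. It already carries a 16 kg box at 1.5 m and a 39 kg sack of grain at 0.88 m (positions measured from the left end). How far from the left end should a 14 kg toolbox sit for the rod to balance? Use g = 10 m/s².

Choose the fulcrum (at 0.91 m from the left end) as the axis so the support reaction has zero arm there.
Beam weight: 19 × 10 = 190 N down at 0.8 m → arm 0.11 m, τ = 190 × 0.11 = 20.9 N·m counterclockwise.
Box: 16 × 10 = 160 N down at 1.5 m → arm 0.59 m, τ = 160 × 0.59 = 94.4 N·m clockwise.
Sack of grain: 39 × 10 = 390 N down at 0.88 m → arm 0.03 m, τ = 390 × 0.03 = 11.7 N·m counterclockwise.
Net moment of existing loads = 61.8 N·m clockwise.
The toolbox weighs 14 × 10 = 140 N and must supply an equal counterclockwise moment, so its lever arm about the fulcrum is 61.8 / 140 = 0.441 m.
That puts it at 0.91 − 0.441 = 0.469 m from the left end.

x ≈ 0.469 m from the left end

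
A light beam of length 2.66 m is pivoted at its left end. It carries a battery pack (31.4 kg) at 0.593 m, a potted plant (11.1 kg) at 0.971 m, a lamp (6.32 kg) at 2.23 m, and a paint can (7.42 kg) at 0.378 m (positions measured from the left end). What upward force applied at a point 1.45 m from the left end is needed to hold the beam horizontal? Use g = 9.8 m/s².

F ≈ 313 N

Take moments about the left end.
Battery pack: 31.4 × 9.8 = 307.7 N down at 0.593 m → arm 0.593 m, τ = 307.7 × 0.593 = 182.5 N·m clockwise.
Potted plant: 11.1 × 9.8 = 108.8 N down at 0.971 m → arm 0.971 m, τ = 108.8 × 0.971 = 105.6 N·m clockwise.
Lamp: 6.32 × 9.8 = 61.94 N down at 2.23 m → arm 2.23 m, τ = 61.94 × 2.23 = 138.1 N·m clockwise.
Paint can: 7.42 × 9.8 = 72.72 N down at 0.378 m → arm 0.378 m, τ = 72.72 × 0.378 = 27.49 N·m clockwise.
Net moment of the loads = 453.7 N·m clockwise.
The upward force F acts at a point 1.45 m from the left end, arm 1.45 m, giving F × 1.45 counterclockwise.
Στ = 0 ⇒ F × 1.45 = 453.7 ⇒ F = 453.7 / 1.45 = 313 N.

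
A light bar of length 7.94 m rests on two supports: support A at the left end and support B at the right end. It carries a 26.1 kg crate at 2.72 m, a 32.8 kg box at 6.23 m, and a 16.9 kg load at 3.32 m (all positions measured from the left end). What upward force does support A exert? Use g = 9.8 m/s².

R_A ≈ 334 N

Taking torques about support B:
Crate: 26.1 × 9.8 = 255.8 N down at 2.72 m → arm 5.22 m, τ = 255.8 × 5.22 = 1335 N·m counterclockwise.
Box: 32.8 × 9.8 = 321.4 N down at 6.23 m → arm 1.71 m, τ = 321.4 × 1.71 = 549.6 N·m counterclockwise.
Load: 16.9 × 9.8 = 165.6 N down at 3.32 m → arm 4.62 m, τ = 165.6 × 4.62 = 765.1 N·m counterclockwise.
Net load moment about support B = 2650 N·m counterclockwise.
Reaction R at support A is upward at 0 m, arm 7.94 m → moment R × 7.94 clockwise.
For rotational equilibrium, R × 7.94 = 2650, so R = 334 N.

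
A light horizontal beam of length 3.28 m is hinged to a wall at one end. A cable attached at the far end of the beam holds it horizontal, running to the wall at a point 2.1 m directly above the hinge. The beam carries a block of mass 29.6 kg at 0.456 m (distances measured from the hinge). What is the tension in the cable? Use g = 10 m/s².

T ≈ 76.3 N

Choose the hinge as the axis so the unknown hinge reaction has zero arm there.
Block: 29.6 × 10 = 296 N down at 0.456 m → arm 0.456 m, τ = 296 × 0.456 = 135 N·m clockwise.
Total clockwise load moment = 135 N·m.
The cable tension T acts at 3.28 m; only its component perpendicular to the beam, T sinθ, produces torque. sinθ = h/√(h²+d²) = 2.1/√(2.1²+3.28²) = 0.5392.
For rotational equilibrium, T × 3.28 × 0.5392 = 135, so T = 135 / 1.769 = 76.3 N.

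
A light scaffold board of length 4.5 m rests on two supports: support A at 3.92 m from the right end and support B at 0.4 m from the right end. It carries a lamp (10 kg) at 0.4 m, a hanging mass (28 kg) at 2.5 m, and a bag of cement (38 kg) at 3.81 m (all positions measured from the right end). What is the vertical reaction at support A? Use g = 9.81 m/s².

R_A ≈ 525 N

Taking torques about support B:
Lamp: acts at the support B, moment arm 0 → no torque.
Hanging mass: 28 × 9.81 = 274.7 N down at 2.5 m → arm 2.1 m, τ = 274.7 × 2.1 = 576.9 N·m counterclockwise.
Bag of cement: 38 × 9.81 = 372.8 N down at 3.81 m → arm 3.41 m, τ = 372.8 × 3.41 = 1271 N·m counterclockwise.
Net load moment about support B = 1848 N·m counterclockwise.
Reaction R at support A is upward at 3.92 m, arm 3.52 m → moment R × 3.52 clockwise.
For rotational equilibrium, R × 3.52 = 1848, so R = 525 N.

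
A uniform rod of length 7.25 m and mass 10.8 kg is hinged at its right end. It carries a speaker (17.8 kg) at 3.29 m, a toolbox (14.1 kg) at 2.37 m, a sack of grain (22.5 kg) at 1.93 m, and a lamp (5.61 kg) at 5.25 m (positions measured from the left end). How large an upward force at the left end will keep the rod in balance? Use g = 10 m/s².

Take moments about the right end.
Beam weight: 10.8 × 10 = 108 N down at 3.625 m → arm 3.625 m, τ = 108 × 3.625 = 391.5 N·m counterclockwise.
Speaker: 17.8 × 10 = 178 N down at 3.29 m → arm 3.96 m, τ = 178 × 3.96 = 704.9 N·m counterclockwise.
Toolbox: 14.1 × 10 = 141 N down at 2.37 m → arm 4.88 m, τ = 141 × 4.88 = 688.1 N·m counterclockwise.
Sack of grain: 22.5 × 10 = 225 N down at 1.93 m → arm 5.32 m, τ = 225 × 5.32 = 1197 N·m counterclockwise.
Lamp: 5.61 × 10 = 56.1 N down at 5.25 m → arm 2 m, τ = 56.1 × 2 = 112.2 N·m counterclockwise.
Net moment of the loads = 3094 N·m counterclockwise.
The upward force F acts at the left end, arm 7.25 m, giving F × 7.25 clockwise.
Setting net torque to zero: F × 7.25 = 3094 → F = 3094 / 7.25 = 427 N.

F ≈ 427 N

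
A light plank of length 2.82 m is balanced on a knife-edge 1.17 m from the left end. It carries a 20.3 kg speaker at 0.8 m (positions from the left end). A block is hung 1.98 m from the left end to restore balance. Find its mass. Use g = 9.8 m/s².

Taking torques about the knife-edge (at 1.17 m from the left end):
Speaker: 20.3 × 9.8 = 198.9 N down at 0.8 m → arm 0.37 m, τ = 198.9 × 0.37 = 73.59 N·m counterclockwise.
Net moment of known loads = 73.59 N·m counterclockwise.
An unknown mass m at 1.98 m has arm 0.81 m; its moment is m·g·0.81 clockwise.
For rotational equilibrium, m × 9.8 × 0.81 = 73.59, so m = 73.59 / (9.8 × 0.81) = 9.27 kg.

m ≈ 9.27 kg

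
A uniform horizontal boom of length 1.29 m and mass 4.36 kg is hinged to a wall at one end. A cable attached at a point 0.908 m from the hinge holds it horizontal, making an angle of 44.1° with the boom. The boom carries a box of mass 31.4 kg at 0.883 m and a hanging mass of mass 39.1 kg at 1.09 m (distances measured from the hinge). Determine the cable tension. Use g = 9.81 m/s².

T ≈ 1140 N

Take moments about the hinge.
Beam weight: 4.36 × 9.81 = 42.77 N down at 0.645 m → arm 0.645 m, τ = 42.77 × 0.645 = 27.59 N·m clockwise.
Box: 31.4 × 9.81 = 308 N down at 0.883 m → arm 0.883 m, τ = 308 × 0.883 = 272 N·m clockwise.
Hanging mass: 39.1 × 9.81 = 383.6 N down at 1.09 m → arm 1.09 m, τ = 383.6 × 1.09 = 418.1 N·m clockwise.
Total clockwise load moment = 717.7 N·m.
The cable tension T acts at 0.908 m; only its component perpendicular to the boom, T sinθ, produces torque. sin 44.1° = 0.6959.
Στ = 0 ⇒ T × 0.908 × 0.6959 = 717.7 ⇒ T = 717.7 / 0.6319 = 1140 N.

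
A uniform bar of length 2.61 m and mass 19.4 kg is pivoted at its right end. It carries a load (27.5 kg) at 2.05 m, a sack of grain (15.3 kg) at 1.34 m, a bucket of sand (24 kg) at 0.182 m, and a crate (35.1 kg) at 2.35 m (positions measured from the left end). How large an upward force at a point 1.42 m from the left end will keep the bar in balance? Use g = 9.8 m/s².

Choose the right end as the axis so the unknown pivot reaction has zero arm there.
Beam weight: 19.4 × 9.8 = 190.1 N down at 1.305 m → arm 1.305 m, τ = 190.1 × 1.305 = 248.1 N·m counterclockwise.
Load: 27.5 × 9.8 = 269.5 N down at 2.05 m → arm 0.56 m, τ = 269.5 × 0.56 = 150.9 N·m counterclockwise.
Sack of grain: 15.3 × 9.8 = 149.9 N down at 1.34 m → arm 1.27 m, τ = 149.9 × 1.27 = 190.4 N·m counterclockwise.
Bucket of sand: 24 × 9.8 = 235.2 N down at 0.182 m → arm 2.428 m, τ = 235.2 × 2.428 = 571.1 N·m counterclockwise.
Crate: 35.1 × 9.8 = 344 N down at 2.35 m → arm 0.26 m, τ = 344 × 0.26 = 89.44 N·m counterclockwise.
Net moment of the loads = 1250 N·m counterclockwise.
The upward force F acts at a point 1.42 m from the left end, arm 1.19 m, giving F × 1.19 clockwise.
Setting net torque to zero: F × 1.19 = 1250 → F = 1250 / 1.19 = 1050 N.

F ≈ 1050 N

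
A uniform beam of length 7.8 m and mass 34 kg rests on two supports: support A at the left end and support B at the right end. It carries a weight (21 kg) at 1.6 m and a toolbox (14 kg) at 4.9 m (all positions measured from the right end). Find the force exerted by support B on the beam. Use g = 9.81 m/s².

About support A:
Beam weight: 34 × 9.81 = 333.5 N down at 3.9 m → arm 3.9 m, τ = 333.5 × 3.9 = 1301 N·m clockwise.
Weight: 21 × 9.81 = 206 N down at 1.6 m → arm 6.2 m, τ = 206 × 6.2 = 1277 N·m clockwise.
Toolbox: 14 × 9.81 = 137.3 N down at 4.9 m → arm 2.9 m, τ = 137.3 × 2.9 = 398.2 N·m clockwise.
Net load moment about support A = 2976 N·m clockwise.
Reaction R at support B is upward at 0 m, arm 7.8 m → moment R × 7.8 counterclockwise.
Στ = 0 ⇒ R × 7.8 = 2976 ⇒ R = 382 N.

R_B ≈ 382 N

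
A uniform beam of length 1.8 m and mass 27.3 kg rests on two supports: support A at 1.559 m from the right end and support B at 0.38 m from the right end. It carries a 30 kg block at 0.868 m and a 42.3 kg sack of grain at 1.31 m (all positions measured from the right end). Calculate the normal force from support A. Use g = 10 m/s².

Choose support B as the axis so its reaction then has zero moment arm.
Beam weight: 27.3 × 10 = 273 N down at 0.9 m → arm 0.52 m, τ = 273 × 0.52 = 142 N·m counterclockwise.
Block: 30 × 10 = 300 N down at 0.868 m → arm 0.488 m, τ = 300 × 0.488 = 146.4 N·m counterclockwise.
Sack of grain: 42.3 × 10 = 423 N down at 1.31 m → arm 0.93 m, τ = 423 × 0.93 = 393.4 N·m counterclockwise.
Net load moment about support B = 681.8 N·m counterclockwise.
Reaction R at support A is upward at 1.559 m, arm 1.179 m → moment R × 1.179 clockwise.
For rotational equilibrium, R × 1.179 = 681.8, so R = 578 N.

R_A ≈ 578 N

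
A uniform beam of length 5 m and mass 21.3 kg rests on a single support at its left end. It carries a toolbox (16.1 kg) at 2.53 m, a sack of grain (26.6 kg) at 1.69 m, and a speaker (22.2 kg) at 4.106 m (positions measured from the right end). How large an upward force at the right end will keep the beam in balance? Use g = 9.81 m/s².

About the left end:
Beam weight: 21.3 × 9.81 = 209 N down at 2.5 m → arm 2.5 m, τ = 209 × 2.5 = 522.5 N·m clockwise.
Toolbox: 16.1 × 9.81 = 157.9 N down at 2.53 m → arm 2.47 m, τ = 157.9 × 2.47 = 390 N·m clockwise.
Sack of grain: 26.6 × 9.81 = 260.9 N down at 1.69 m → arm 3.31 m, τ = 260.9 × 3.31 = 863.6 N·m clockwise.
Speaker: 22.2 × 9.81 = 217.8 N down at 4.106 m → arm 0.894 m, τ = 217.8 × 0.894 = 194.7 N·m clockwise.
Net moment of the loads = 1971 N·m clockwise.
The upward force F acts at the right end, arm 5 m, giving F × 5 counterclockwise.
Balancing moments: F × 5 = 1971, giving F = 1971 / 5 = 394 N.

F ≈ 394 N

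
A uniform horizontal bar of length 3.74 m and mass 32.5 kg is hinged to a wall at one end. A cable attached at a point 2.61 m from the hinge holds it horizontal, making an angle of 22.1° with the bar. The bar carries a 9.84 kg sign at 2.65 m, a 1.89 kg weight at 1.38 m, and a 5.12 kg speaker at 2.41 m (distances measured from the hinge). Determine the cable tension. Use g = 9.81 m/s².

Sum moments about the hinge (the unknown hinge reaction has zero arm there).
Beam weight: 32.5 × 9.81 = 318.8 N down at 1.87 m → arm 1.87 m, τ = 318.8 × 1.87 = 596.2 N·m clockwise.
Sign: 9.84 × 9.81 = 96.53 N down at 2.65 m → arm 2.65 m, τ = 96.53 × 2.65 = 255.8 N·m clockwise.
Weight: 1.89 × 9.81 = 18.54 N down at 1.38 m → arm 1.38 m, τ = 18.54 × 1.38 = 25.59 N·m clockwise.
Speaker: 5.12 × 9.81 = 50.23 N down at 2.41 m → arm 2.41 m, τ = 50.23 × 2.41 = 121.1 N·m clockwise.
Total clockwise load moment = 998.7 N·m.
The cable tension T acts at 2.61 m; only its component perpendicular to the bar, T sinθ, produces torque. sin 22.1° = 0.3762.
Setting net torque to zero: T × 2.61 × 0.3762 = 998.7 → T = 998.7 / 0.9819 = 1020 N.

T ≈ 1020 N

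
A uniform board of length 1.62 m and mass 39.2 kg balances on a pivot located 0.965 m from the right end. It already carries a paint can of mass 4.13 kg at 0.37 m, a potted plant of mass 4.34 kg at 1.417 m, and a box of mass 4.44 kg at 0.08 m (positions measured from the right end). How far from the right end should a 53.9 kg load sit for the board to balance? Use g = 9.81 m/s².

x ≈ 1.16 m from the right end

Sum moments about the pivot (at 0.965 m from the right end) (the support reaction has zero arm there).
Beam weight: 39.2 × 9.81 = 384.6 N down at 0.81 m → arm 0.155 m, τ = 384.6 × 0.155 = 59.61 N·m clockwise.
Paint can: 4.13 × 9.81 = 40.52 N down at 0.37 m → arm 0.595 m, τ = 40.52 × 0.595 = 24.11 N·m clockwise.
Potted plant: 4.34 × 9.81 = 42.58 N down at 1.417 m → arm 0.452 m, τ = 42.58 × 0.452 = 19.25 N·m counterclockwise.
Box: 4.44 × 9.81 = 43.56 N down at 0.08 m → arm 0.885 m, τ = 43.56 × 0.885 = 38.55 N·m clockwise.
Net moment of existing loads = 103 N·m clockwise.
The load weighs 53.9 × 9.81 = 528.8 N and must supply an equal counterclockwise moment, so its lever arm about the pivot is 103 / 528.8 = 0.195 m.
That puts it at 0.965 + 0.195 = 1.16 m from the right end.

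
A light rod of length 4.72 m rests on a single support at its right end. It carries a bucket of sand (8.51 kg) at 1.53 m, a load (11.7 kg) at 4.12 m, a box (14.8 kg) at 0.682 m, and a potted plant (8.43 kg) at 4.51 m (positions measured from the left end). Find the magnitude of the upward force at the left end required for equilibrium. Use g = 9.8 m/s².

F ≈ 199 N

About the right end:
Bucket of sand: 8.51 × 9.8 = 83.4 N down at 1.53 m → arm 3.19 m, τ = 83.4 × 3.19 = 266 N·m counterclockwise.
Load: 11.7 × 9.8 = 114.7 N down at 4.12 m → arm 0.6 m, τ = 114.7 × 0.6 = 68.82 N·m counterclockwise.
Box: 14.8 × 9.8 = 145 N down at 0.682 m → arm 4.038 m, τ = 145 × 4.038 = 585.5 N·m counterclockwise.
Potted plant: 8.43 × 9.8 = 82.61 N down at 4.51 m → arm 0.21 m, τ = 82.61 × 0.21 = 17.35 N·m counterclockwise.
Net moment of the loads = 937.7 N·m counterclockwise.
The upward force F acts at the left end, arm 4.72 m, giving F × 4.72 clockwise.
For rotational equilibrium, F × 4.72 = 937.7, so F = 937.7 / 4.72 = 199 N.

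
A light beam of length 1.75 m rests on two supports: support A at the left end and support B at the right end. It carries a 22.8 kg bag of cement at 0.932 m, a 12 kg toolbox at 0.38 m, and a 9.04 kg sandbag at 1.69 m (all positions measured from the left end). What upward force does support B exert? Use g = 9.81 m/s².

R_B ≈ 230 N

Taking torques about support A:
Bag of cement: 22.8 × 9.81 = 223.7 N down at 0.932 m → arm 0.932 m, τ = 223.7 × 0.932 = 208.5 N·m clockwise.
Toolbox: 12 × 9.81 = 117.7 N down at 0.38 m → arm 0.38 m, τ = 117.7 × 0.38 = 44.73 N·m clockwise.
Sandbag: 9.04 × 9.81 = 88.68 N down at 1.69 m → arm 1.69 m, τ = 88.68 × 1.69 = 149.9 N·m clockwise.
Net load moment about support A = 403.1 N·m clockwise.
Reaction R at support B is upward at 1.75 m, arm 1.75 m → moment R × 1.75 counterclockwise.
For rotational equilibrium, R × 1.75 = 403.1, so R = 230 N.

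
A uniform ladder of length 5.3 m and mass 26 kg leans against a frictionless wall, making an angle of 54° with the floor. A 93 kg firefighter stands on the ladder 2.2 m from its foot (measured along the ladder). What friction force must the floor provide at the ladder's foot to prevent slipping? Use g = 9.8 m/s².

f ≈ 367 N

Sum moments about the foot of the ladder (the floor normal and friction both act there and drop out).
Ladder weight 26×9.8 = 254.8 N acts at 2.65 m along the ladder; its horizontal arm is 2.65·cos54° = 1.558 m → τ = 397 N·m clockwise.
Firefighter: 93×9.8 = 911.4 N at 2.2 m → arm 1.293 m → τ = 1178 N·m clockwise.
Wall normal N acts horizontally at the top; its moment arm is the height L sinθ = 5.3·sin54° = 4.288 m, counterclockwise.
Στ = 0 ⇒ N × 4.288 = 1575 ⇒ N = 367 N.
ΣFx = 0: friction at the foot balances the wall's push, so f = N_wall = 367 N.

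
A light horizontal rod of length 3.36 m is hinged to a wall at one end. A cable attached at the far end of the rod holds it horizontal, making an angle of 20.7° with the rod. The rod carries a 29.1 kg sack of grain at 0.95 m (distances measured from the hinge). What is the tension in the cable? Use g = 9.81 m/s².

Choose the hinge as the axis so the unknown hinge reaction has zero arm there.
Sack of grain: 29.1 × 9.81 = 285.5 N down at 0.95 m → arm 0.95 m, τ = 285.5 × 0.95 = 271.2 N·m clockwise.
Total clockwise load moment = 271.2 N·m.
The cable tension T acts at 3.36 m; only its component perpendicular to the rod, T sinθ, produces torque. sin 20.7° = 0.3535.
Στ = 0 ⇒ T × 3.36 × 0.3535 = 271.2 ⇒ T = 271.2 / 1.188 = 228 N.

T ≈ 228 N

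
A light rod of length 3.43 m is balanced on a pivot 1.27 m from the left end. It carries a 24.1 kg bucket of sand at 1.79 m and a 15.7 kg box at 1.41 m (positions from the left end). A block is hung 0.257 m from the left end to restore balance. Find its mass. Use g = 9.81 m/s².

m ≈ 14.5 kg

Choose the pivot (at 1.27 m from the left end) as the axis so the support reaction has zero arm there.
Bucket of sand: 24.1 × 9.81 = 236.4 N down at 1.79 m → arm 0.52 m, τ = 236.4 × 0.52 = 122.9 N·m clockwise.
Box: 15.7 × 9.81 = 154 N down at 1.41 m → arm 0.14 m, τ = 154 × 0.14 = 21.56 N·m clockwise.
Net moment of known loads = 144.5 N·m clockwise.
An unknown mass m at 0.257 m has arm 1.013 m; its moment is m·g·1.013 counterclockwise.
For rotational equilibrium, m × 9.81 × 1.013 = 144.5, so m = 144.5 / (9.81 × 1.013) = 14.5 kg.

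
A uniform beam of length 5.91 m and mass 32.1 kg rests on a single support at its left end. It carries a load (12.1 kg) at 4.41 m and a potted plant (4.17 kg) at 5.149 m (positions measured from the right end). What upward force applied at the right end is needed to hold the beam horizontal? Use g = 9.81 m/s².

About the left end:
Beam weight: 32.1 × 9.81 = 314.9 N down at 2.955 m → arm 2.955 m, τ = 314.9 × 2.955 = 930.5 N·m clockwise.
Load: 12.1 × 9.81 = 118.7 N down at 4.41 m → arm 1.5 m, τ = 118.7 × 1.5 = 178.1 N·m clockwise.
Potted plant: 4.17 × 9.81 = 40.91 N down at 5.149 m → arm 0.761 m, τ = 40.91 × 0.761 = 31.13 N·m clockwise.
Net moment of the loads = 1140 N·m clockwise.
The upward force F acts at the right end, arm 5.91 m, giving F × 5.91 counterclockwise.
For rotational equilibrium, F × 5.91 = 1140, so F = 1140 / 5.91 = 193 N.

F ≈ 193 N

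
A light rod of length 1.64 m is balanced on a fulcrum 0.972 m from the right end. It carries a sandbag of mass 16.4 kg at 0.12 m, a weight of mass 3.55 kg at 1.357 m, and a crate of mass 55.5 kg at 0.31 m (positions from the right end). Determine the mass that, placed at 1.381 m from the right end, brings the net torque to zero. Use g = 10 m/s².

Taking torques about the fulcrum (at 0.972 m from the right end):
Sandbag: 16.4 × 10 = 164 N down at 0.12 m → arm 0.852 m, τ = 164 × 0.852 = 139.7 N·m clockwise.
Weight: 3.55 × 10 = 35.5 N down at 1.357 m → arm 0.385 m, τ = 35.5 × 0.385 = 13.67 N·m counterclockwise.
Crate: 55.5 × 10 = 555 N down at 0.31 m → arm 0.662 m, τ = 555 × 0.662 = 367.4 N·m clockwise.
Net moment of known loads = 493.4 N·m clockwise.
An unknown mass m at 1.381 m has arm 0.409 m; its moment is m·g·0.409 counterclockwise.
Setting net torque to zero: m × 10 × 0.409 = 493.4 → m = 493.4 / (10 × 0.409) = 121 kg.

m ≈ 121 kg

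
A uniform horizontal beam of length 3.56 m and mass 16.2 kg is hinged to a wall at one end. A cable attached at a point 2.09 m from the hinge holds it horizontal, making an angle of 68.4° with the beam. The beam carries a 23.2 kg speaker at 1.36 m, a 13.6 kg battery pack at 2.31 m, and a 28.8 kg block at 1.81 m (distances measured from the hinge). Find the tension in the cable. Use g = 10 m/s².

T ≈ 741 N

About the hinge:
Beam weight: 16.2 × 10 = 162 N down at 1.78 m → arm 1.78 m, τ = 162 × 1.78 = 288.4 N·m clockwise.
Speaker: 23.2 × 10 = 232 N down at 1.36 m → arm 1.36 m, τ = 232 × 1.36 = 315.5 N·m clockwise.
Battery pack: 13.6 × 10 = 136 N down at 2.31 m → arm 2.31 m, τ = 136 × 2.31 = 314.2 N·m clockwise.
Block: 28.8 × 10 = 288 N down at 1.81 m → arm 1.81 m, τ = 288 × 1.81 = 521.3 N·m clockwise.
Total clockwise load moment = 1439 N·m.
The cable tension T acts at 2.09 m; only its component perpendicular to the beam, T sinθ, produces torque. sin 68.4° = 0.9298.
Στ = 0 ⇒ T × 2.09 × 0.9298 = 1439 ⇒ T = 1439 / 1.943 = 741 N.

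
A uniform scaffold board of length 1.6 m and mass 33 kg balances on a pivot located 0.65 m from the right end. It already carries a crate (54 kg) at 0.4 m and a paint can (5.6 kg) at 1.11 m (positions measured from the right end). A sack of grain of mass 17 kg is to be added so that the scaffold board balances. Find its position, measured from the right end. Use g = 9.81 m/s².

Sum moments about the pivot (at 0.65 m from the right end) (the support reaction has zero arm there).
Beam weight: 33 × 9.81 = 323.7 N down at 0.8 m → arm 0.15 m, τ = 323.7 × 0.15 = 48.55 N·m counterclockwise.
Crate: 54 × 9.81 = 529.7 N down at 0.4 m → arm 0.25 m, τ = 529.7 × 0.25 = 132.4 N·m clockwise.
Paint can: 5.6 × 9.81 = 54.94 N down at 1.11 m → arm 0.46 m, τ = 54.94 × 0.46 = 25.27 N·m counterclockwise.
Net moment of existing loads = 58.58 N·m clockwise.
The sack of grain weighs 17 × 9.81 = 166.8 N and must supply an equal counterclockwise moment, so its lever arm about the pivot is 58.58 / 166.8 = 0.351 m.
That puts it at 0.65 + 0.351 = 1 m from the right end.

x ≈ 1 m from the right end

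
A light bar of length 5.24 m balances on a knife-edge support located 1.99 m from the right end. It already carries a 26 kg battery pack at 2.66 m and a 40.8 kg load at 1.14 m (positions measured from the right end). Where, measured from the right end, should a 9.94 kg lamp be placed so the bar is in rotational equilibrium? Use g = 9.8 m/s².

Choose the knife-edge support (at 1.99 m from the right end) as the axis so the support reaction has zero arm there.
Battery pack: 26 × 9.8 = 254.8 N down at 2.66 m → arm 0.67 m, τ = 254.8 × 0.67 = 170.7 N·m counterclockwise.
Load: 40.8 × 9.8 = 399.8 N down at 1.14 m → arm 0.85 m, τ = 399.8 × 0.85 = 339.8 N·m clockwise.
Net moment of existing loads = 169.1 N·m clockwise.
The lamp weighs 9.94 × 9.8 = 97.41 N and must supply an equal counterclockwise moment, so its lever arm about the knife-edge support is 169.1 / 97.41 = 1.74 m.
That puts it at 1.99 + 1.74 = 3.73 m from the right end.

x ≈ 3.73 m from the right end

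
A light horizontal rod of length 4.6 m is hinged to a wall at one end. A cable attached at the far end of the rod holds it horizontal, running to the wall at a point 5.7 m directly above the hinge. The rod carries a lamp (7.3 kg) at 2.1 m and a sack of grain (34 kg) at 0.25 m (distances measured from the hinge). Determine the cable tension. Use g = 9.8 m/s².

T ≈ 65.2 N

Choose the hinge as the axis so the unknown hinge reaction has zero arm there.
Lamp: 7.3 × 9.8 = 71.54 N down at 2.1 m → arm 2.1 m, τ = 71.54 × 2.1 = 150.2 N·m clockwise.
Sack of grain: 34 × 9.8 = 333.2 N down at 0.25 m → arm 0.25 m, τ = 333.2 × 0.25 = 83.3 N·m clockwise.
Total clockwise load moment = 233.5 N·m.
The cable tension T acts at 4.6 m; only its component perpendicular to the rod, T sinθ, produces torque. sinθ = h/√(h²+d²) = 5.7/√(5.7²+4.6²) = 0.7782.
Στ = 0 ⇒ T × 4.6 × 0.7782 = 233.5 ⇒ T = 233.5 / 3.58 = 65.2 N.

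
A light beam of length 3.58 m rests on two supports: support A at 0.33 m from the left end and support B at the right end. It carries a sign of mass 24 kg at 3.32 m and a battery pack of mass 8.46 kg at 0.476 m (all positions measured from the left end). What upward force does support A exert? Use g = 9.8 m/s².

R_A ≈ 98 N

Sum moments about support B (its reaction then has zero moment arm).
Sign: 24 × 9.8 = 235.2 N down at 3.32 m → arm 0.26 m, τ = 235.2 × 0.26 = 61.15 N·m counterclockwise.
Battery pack: 8.46 × 9.8 = 82.91 N down at 0.476 m → arm 3.104 m, τ = 82.91 × 3.104 = 257.4 N·m counterclockwise.
Net load moment about support B = 318.5 N·m counterclockwise.
Reaction R at support A is upward at 0.33 m, arm 3.25 m → moment R × 3.25 clockwise.
Setting net torque to zero: R × 3.25 = 318.5 → R = 98 N.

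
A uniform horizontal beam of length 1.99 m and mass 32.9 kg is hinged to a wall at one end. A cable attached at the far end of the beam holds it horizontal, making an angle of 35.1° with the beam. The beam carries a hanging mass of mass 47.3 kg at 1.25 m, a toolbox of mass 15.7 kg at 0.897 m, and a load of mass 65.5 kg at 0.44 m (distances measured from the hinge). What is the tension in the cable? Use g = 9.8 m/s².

Sum moments about the hinge (the unknown hinge reaction has zero arm there).
Beam weight: 32.9 × 9.8 = 322.4 N down at 0.995 m → arm 0.995 m, τ = 322.4 × 0.995 = 320.8 N·m clockwise.
Hanging mass: 47.3 × 9.8 = 463.5 N down at 1.25 m → arm 1.25 m, τ = 463.5 × 1.25 = 579.4 N·m clockwise.
Toolbox: 15.7 × 9.8 = 153.9 N down at 0.897 m → arm 0.897 m, τ = 153.9 × 0.897 = 138 N·m clockwise.
Load: 65.5 × 9.8 = 641.9 N down at 0.44 m → arm 0.44 m, τ = 641.9 × 0.44 = 282.4 N·m clockwise.
Total clockwise load moment = 1321 N·m.
The cable tension T acts at 1.99 m; only its component perpendicular to the beam, T sinθ, produces torque. sin 35.1° = 0.575.
Στ = 0 ⇒ T × 1.99 × 0.575 = 1321 ⇒ T = 1321 / 1.144 = 1150 N.

T ≈ 1150 N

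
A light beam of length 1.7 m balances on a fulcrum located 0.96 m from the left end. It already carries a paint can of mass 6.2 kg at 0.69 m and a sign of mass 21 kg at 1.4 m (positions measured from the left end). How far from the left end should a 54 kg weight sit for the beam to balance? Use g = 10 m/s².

About the fulcrum (at 0.96 m from the left end):
Paint can: 6.2 × 10 = 62 N down at 0.69 m → arm 0.27 m, τ = 62 × 0.27 = 16.74 N·m counterclockwise.
Sign: 21 × 10 = 210 N down at 1.4 m → arm 0.44 m, τ = 210 × 0.44 = 92.4 N·m clockwise.
Net moment of existing loads = 75.66 N·m clockwise.
The weight weighs 54 × 10 = 540 N and must supply an equal counterclockwise moment, so its lever arm about the fulcrum is 75.66 / 540 = 0.14 m.
That puts it at 0.96 − 0.14 = 0.82 m from the left end.

x ≈ 0.82 m from the left end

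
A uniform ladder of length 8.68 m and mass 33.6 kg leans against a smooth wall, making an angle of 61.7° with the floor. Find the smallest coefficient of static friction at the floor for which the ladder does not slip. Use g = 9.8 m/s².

Choose the foot of the ladder as the axis so the floor normal and friction both act there and drop out.
Ladder weight 33.6×9.8 = 329.3 N acts at 4.34 m along the ladder; its horizontal arm is 4.34·cos61.7° = 2.058 m → τ = 677.7 N·m clockwise.
Wall normal N acts horizontally at the top; its moment arm is the height L sinθ = 8.68·sin61.7° = 7.643 m, counterclockwise.
Setting net torque to zero: N × 7.643 = 677.7 → N = 88.67 N.
ΣFx = 0 ⇒ f = N_wall = 88.67 N. ΣFy = 0 ⇒ N_floor = 329.3 N.
μ_min = f / N_floor = 88.67 / 329.3 = 0.269.

μ_min ≈ 0.269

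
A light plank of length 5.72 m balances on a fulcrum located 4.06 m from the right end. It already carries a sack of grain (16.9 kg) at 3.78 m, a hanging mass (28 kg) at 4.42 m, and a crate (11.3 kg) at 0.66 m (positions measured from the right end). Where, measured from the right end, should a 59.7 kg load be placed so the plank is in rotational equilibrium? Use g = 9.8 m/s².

x ≈ 4.61 m from the right end

Sum moments about the fulcrum (at 4.06 m from the right end) (the support reaction has zero arm there).
Sack of grain: 16.9 × 9.8 = 165.6 N down at 3.78 m → arm 0.28 m, τ = 165.6 × 0.28 = 46.37 N·m clockwise.
Hanging mass: 28 × 9.8 = 274.4 N down at 4.42 m → arm 0.36 m, τ = 274.4 × 0.36 = 98.78 N·m counterclockwise.
Crate: 11.3 × 9.8 = 110.7 N down at 0.66 m → arm 3.4 m, τ = 110.7 × 3.4 = 376.4 N·m clockwise.
Net moment of existing loads = 324 N·m clockwise.
The load weighs 59.7 × 9.8 = 585.1 N and must supply an equal counterclockwise moment, so its lever arm about the fulcrum is 324 / 585.1 = 0.554 m.
That puts it at 4.06 + 0.554 = 4.61 m from the right end.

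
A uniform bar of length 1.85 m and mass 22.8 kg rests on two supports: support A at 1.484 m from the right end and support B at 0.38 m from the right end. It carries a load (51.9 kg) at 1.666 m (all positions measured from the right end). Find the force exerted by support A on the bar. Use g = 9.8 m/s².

Sum moments about support B (its reaction then has zero moment arm).
Beam weight: 22.8 × 9.8 = 223.4 N down at 0.925 m → arm 0.545 m, τ = 223.4 × 0.545 = 121.8 N·m counterclockwise.
Load: 51.9 × 9.8 = 508.6 N down at 1.666 m → arm 1.286 m, τ = 508.6 × 1.286 = 654.1 N·m counterclockwise.
Net load moment about support B = 775.9 N·m counterclockwise.
Reaction R at support A is upward at 1.484 m, arm 1.104 m → moment R × 1.104 clockwise.
For rotational equilibrium, R × 1.104 = 775.9, so R = 703 N.

R_A ≈ 703 N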